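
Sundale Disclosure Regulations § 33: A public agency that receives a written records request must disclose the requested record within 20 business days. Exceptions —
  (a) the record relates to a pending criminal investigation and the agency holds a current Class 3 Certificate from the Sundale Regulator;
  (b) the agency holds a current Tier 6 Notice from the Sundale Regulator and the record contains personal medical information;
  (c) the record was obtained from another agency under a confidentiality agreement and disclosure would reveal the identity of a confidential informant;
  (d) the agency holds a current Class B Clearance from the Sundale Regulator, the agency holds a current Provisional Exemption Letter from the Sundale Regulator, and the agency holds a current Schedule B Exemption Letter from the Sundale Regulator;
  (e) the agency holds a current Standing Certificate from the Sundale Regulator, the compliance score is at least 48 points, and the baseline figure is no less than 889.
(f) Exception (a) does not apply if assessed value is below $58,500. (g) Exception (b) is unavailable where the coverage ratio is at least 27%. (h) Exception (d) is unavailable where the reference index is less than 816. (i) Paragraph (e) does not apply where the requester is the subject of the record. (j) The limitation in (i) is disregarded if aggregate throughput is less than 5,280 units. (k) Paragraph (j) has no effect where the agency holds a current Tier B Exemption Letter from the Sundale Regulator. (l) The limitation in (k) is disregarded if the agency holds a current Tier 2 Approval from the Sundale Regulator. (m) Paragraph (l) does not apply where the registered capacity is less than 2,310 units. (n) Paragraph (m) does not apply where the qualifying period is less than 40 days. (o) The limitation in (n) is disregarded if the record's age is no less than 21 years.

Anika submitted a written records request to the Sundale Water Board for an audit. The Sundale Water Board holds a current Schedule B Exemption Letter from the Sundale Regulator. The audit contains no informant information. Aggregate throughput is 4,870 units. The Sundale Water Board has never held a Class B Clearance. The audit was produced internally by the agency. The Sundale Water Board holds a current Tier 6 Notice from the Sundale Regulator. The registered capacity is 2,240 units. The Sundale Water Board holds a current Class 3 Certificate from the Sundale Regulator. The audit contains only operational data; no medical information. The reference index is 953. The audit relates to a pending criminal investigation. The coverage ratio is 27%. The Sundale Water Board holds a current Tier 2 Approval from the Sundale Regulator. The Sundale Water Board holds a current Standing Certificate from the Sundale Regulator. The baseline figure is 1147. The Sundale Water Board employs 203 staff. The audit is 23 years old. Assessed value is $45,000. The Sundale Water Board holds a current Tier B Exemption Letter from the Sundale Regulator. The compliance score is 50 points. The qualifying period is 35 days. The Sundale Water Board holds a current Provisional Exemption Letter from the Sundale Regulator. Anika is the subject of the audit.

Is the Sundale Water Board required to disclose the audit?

Yes — the Sundale Water Board must disclose the audit.

All of (a)'s requirements are met (the audit relates to a pending investigation; a current Class 3 Certificate is held). But applying paragraph (f): (f) operates against (a): assessed value is $45,000, below the $58,500 limit. Exception (a) does not apply.
Exception (b) fails — the audit contains only operational data.
Exception (c) fails — the audit was produced internally.
Exception (d) requires that the agency holds a current Class B Clearance from the Sundale Regulator; but the Class B Clearance is not current, so (d) is unavailable.
Exception (e)'s conditions are all satisfied: a current Standing Certificate is held; the compliance score is 50 points, meeting the 48 points threshold; the baseline figure is 1,147, meeting the 889 threshold. However, paragraphs (i)–(o) must be considered: (i) operates against (e): Anika is the subject of the audit. (j) would limit (i) — aggregate throughput is 4,870 units, less than the 5,280 units limit — but (k) sets (j) aside: (k) operates against (j): a current Tier B Exemption Letter is held. (l) is engaged (a current Tier 2 Approval is held), but is itself disapplied by (m): (m) is engaged — the registered capacity is 2,240 units, less than the 2,310 units limit. (n) would limit (m) — the qualifying period is 35 days, less than the 40 days limit — but (o) sets (n) aside: (o) operates against (n): the record's age is 23 years, meeting the 21 years threshold. So (e) is unavailable.
None of the exceptions is available; § 33 applies in full.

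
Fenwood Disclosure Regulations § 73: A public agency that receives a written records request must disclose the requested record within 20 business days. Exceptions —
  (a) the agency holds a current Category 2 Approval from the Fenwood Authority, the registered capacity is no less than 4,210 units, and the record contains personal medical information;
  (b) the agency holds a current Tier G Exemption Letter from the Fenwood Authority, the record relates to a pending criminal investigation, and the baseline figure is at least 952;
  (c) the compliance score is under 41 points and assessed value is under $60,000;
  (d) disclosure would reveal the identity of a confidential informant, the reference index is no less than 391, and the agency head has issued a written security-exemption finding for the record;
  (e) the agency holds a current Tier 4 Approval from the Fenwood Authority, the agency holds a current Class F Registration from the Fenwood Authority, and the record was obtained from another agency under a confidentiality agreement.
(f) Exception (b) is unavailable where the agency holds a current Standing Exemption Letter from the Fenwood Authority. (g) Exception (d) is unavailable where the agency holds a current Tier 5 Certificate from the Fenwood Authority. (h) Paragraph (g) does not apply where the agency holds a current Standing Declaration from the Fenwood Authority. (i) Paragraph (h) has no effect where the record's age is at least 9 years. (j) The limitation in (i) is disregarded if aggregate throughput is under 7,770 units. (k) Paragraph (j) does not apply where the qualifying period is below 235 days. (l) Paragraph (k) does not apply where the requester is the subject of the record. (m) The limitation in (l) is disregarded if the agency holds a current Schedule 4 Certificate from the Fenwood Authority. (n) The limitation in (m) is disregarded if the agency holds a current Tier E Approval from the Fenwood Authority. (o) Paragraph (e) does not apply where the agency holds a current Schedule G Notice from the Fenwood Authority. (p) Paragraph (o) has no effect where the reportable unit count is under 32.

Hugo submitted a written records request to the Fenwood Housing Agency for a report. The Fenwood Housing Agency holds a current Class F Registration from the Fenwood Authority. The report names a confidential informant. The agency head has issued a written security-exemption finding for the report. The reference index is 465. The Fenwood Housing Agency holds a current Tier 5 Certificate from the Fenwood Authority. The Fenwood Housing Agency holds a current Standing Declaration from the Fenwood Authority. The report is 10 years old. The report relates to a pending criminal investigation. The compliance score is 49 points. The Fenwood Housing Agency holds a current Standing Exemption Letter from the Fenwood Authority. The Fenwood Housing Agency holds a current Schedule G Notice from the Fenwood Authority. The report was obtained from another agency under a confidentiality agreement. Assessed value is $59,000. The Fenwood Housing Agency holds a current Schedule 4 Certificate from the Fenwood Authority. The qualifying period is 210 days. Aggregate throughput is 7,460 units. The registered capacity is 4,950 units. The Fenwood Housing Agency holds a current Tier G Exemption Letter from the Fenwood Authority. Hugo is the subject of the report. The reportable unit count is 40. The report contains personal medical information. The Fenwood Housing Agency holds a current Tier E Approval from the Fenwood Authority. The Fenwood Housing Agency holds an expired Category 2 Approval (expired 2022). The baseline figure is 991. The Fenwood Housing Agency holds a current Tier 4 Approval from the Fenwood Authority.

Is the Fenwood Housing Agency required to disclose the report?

Exception (a) fails — no current Category 2 Approval is held.
Exception (b): a current Tier G Exemption Letter is held; the report relates to a pending investigation; the baseline figure is 991, meeting the 952 threshold — every condition holds. But applying paragraph (f): (f) operates against (b): a current Standing Exemption Letter is held. Exception (b) does not apply.
Exception (c) requires that the compliance score is under 41 points; but the compliance score is 49 points, not under 41 points, so (c) is unavailable.
All of (d)'s requirements are met (the report names a confidential informant; the reference index is 465, meeting the 391 threshold; a written security-exemption finding has been issued). Applying paragraphs (g)–(n): (g) is triggered (a current Tier 5 Certificate is held), but is overridden by (h): (h) applies — a current Standing Declaration is held. (i) would limit (h) — the record's age is 10 years, meeting the 9 years threshold — but (j) sets (i) aside: (j) operates against (i): aggregate throughput is 7,460 units, under the 7,770 units limit. (k) is engaged (the qualifying period is 210 days, below the 235 days limit), but is displaced by (l): (l) is triggered — Hugo is the subject of the report. (m) would limit (l) — a current Schedule 4 Certificate is held — but (n) sets (m) aside: (n) is engaged — a current Tier E Approval is held. Exception (d) stands.
Exception (e) is satisfied on its face — a current Tier 4 Approval is held; a current Class F Registration is held; the report was obtained under a confidentiality agreement. Turning to paragraphs (o)–(p): (o) operates against (e): a current Schedule G Notice is held. (p), which would lift (o), is not engaged — the reportable unit count is 40, not under 32. (e) is therefore removed.

No — exception (d) applies; the Fenwood Housing Agency is not required to disclose the report.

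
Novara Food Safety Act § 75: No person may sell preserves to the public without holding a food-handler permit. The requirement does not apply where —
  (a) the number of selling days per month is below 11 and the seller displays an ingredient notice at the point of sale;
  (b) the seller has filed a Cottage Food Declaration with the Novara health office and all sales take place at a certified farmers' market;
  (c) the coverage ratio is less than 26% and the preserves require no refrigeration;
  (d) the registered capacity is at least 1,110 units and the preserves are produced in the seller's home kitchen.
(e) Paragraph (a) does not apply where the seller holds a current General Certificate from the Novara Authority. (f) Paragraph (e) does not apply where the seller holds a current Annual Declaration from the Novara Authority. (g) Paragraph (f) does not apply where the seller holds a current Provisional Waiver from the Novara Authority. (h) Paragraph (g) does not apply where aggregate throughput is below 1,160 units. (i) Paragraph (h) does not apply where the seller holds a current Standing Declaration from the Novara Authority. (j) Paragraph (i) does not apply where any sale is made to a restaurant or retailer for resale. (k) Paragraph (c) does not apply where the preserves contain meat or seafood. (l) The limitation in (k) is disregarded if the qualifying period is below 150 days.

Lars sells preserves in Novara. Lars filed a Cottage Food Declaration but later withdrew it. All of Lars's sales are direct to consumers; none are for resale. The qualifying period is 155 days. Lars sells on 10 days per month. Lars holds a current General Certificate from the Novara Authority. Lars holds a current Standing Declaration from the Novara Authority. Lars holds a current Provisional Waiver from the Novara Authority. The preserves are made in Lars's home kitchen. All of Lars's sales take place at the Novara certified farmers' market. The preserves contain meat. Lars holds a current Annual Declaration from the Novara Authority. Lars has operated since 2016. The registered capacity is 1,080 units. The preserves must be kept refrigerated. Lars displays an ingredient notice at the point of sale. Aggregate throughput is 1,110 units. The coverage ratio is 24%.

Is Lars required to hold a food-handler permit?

Exception (a)'s conditions are all satisfied: the number of selling days per month is 10, below the 11 limit; an ingredient notice is displayed. But applying paragraphs (e)–(j): (e) operates against (a): a current General Certificate is held. (f) would limit (e) — a current Annual Declaration is held — but (g) sets (f) aside: (g) is triggered — a current Provisional Waiver is held. (h) is engaged (aggregate throughput is 1,110 units, below the 1,160 units limit), but is overridden by (i): (i) operates — a current Standing Declaration is held. (j), which would lift (i), is not triggered — no sales are for resale. (a) is therefore removed.
Exception (b) does not apply: the Cottage Food Declaration was withdrawn.
Exception (c) requires that the preserves require no refrigeration; but the preserves require refrigeration, so (c) is unavailable.
Exception (d) fails — the registered capacity is 1,080 units, short of 1,110 units.
No exception displaces § 75.

Yes — Lars must hold a food-handler permit.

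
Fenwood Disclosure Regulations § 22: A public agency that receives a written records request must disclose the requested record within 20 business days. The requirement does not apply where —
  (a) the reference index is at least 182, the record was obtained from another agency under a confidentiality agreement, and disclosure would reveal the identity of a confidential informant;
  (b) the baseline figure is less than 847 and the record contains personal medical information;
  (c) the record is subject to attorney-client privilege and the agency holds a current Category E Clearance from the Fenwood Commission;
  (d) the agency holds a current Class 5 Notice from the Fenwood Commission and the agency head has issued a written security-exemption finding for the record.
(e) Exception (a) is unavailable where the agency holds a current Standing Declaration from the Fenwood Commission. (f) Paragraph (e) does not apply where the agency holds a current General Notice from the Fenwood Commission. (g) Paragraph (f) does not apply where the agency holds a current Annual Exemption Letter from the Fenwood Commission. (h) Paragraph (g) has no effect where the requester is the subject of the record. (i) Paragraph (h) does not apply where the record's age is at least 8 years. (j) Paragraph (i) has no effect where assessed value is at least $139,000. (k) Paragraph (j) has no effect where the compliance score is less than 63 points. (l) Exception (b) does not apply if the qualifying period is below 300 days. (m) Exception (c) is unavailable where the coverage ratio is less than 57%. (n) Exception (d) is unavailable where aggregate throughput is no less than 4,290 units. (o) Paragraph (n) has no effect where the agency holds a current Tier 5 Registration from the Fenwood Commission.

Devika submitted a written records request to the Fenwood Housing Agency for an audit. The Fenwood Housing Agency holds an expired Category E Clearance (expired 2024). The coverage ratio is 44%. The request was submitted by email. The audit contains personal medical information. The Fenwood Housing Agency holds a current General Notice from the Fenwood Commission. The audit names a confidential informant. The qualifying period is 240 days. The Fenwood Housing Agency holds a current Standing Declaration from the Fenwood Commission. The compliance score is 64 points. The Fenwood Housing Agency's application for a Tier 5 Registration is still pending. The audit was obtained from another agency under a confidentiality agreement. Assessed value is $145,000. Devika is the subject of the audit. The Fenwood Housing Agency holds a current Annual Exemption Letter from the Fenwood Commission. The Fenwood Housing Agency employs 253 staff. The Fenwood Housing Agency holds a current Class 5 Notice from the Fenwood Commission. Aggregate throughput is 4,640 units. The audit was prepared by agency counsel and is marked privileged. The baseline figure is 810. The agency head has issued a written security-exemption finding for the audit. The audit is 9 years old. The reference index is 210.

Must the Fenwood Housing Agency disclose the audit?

No — exception (a) applies; the Fenwood Housing Agency is not required to disclose the audit.

Exception (a): the reference index is 210, meeting the 182 threshold; the audit was obtained under a confidentiality agreement; the audit names a confidential informant — every condition holds. As to paragraphs (e)–(k): (e) is triggered (a current Standing Declaration is held), but is set aside by (f): (f) operates against (e): a current General Notice is held. (g) is engaged (a current Annual Exemption Letter is held), but is set aside by (h): (h) operates against (g): Devika is the subject of the audit. (i) would limit (h) — the record's age is 9 years, meeting the 8 years threshold — but (j) sets (i) aside: (j) operates against (i): assessed value is $145,000, meeting the $139,000 threshold. (k), which would lift (j), is inapplicable — the compliance score is 64 points, not less than 63 points. So (a) applies.
All of (b)'s requirements are met (the baseline figure is 810, less than the 847 limit; the audit contains personal medical information). But: (l) operates against (b): the qualifying period is 240 days, below the 300 days limit. So (b) is unavailable.
Exception (c) requires that the agency holds a current Category E Clearance from the Fenwood Commission; but no current Category E Clearance is held, so (c) is unavailable.
Exception (d): a current Class 5 Notice is held; a written security-exemption finding has been issued — every condition holds. But applying paragraphs (n)–(o): (n) applies — aggregate throughput is 4,640 units, meeting the 4,290 units threshold. (o), which would lift (n), is inapplicable — no current Tier 5 Registration is held. Exception (d) does not apply.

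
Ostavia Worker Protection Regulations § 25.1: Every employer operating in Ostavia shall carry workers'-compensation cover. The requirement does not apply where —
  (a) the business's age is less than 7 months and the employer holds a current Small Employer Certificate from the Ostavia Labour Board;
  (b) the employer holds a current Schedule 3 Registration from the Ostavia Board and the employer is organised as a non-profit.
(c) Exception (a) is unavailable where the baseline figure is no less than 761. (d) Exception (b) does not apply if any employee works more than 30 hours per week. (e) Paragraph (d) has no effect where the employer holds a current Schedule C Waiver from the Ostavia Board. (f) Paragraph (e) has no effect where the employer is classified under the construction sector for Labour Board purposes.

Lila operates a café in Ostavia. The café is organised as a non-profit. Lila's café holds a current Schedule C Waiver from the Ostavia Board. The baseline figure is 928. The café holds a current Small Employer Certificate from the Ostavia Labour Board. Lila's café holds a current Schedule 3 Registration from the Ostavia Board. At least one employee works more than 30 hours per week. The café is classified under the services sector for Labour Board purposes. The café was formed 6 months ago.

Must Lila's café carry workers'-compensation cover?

Exception (a)'s conditions are all satisfied: the business's age is 6 months, less than the 7 months limit; a current Small Employer Certificate is held. But applying paragraph (c): (c) is triggered — the baseline figure is 928, meeting the 761 threshold. (a) is therefore removed.
All of (b)'s requirements are met (a current Schedule 3 Registration is held; the employer is a non-profit). Considering the limiting provisions: (d) would limit (b) — at least one employee exceeds 30 hours/week — but (e) sets (d) aside: (e) operates against (d): a current Schedule C Waiver is held. (f), which would lift (e), is not triggered — the café is classified under the services sector. Exception (b) stands.

No — exception (b) applies; Lila's café is not required to carry workers'-compensation cover.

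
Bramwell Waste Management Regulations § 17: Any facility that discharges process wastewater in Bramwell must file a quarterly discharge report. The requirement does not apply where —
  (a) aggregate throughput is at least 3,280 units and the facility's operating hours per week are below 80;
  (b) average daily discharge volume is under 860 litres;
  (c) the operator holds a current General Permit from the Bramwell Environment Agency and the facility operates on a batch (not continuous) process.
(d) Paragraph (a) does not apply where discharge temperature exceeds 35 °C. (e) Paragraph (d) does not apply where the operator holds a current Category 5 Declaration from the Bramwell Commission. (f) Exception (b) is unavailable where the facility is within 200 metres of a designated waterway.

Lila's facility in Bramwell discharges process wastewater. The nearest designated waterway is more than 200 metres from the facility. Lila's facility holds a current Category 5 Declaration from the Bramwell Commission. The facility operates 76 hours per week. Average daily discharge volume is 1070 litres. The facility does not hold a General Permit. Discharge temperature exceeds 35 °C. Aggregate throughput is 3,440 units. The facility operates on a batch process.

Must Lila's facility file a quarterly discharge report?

No — exception (a) applies; Lila's facility is not required to file a quarterly discharge report.

Exception (a)'s conditions are all satisfied: aggregate throughput is 3,440 units, meeting the 3,280 units threshold; the facility's operating hours per week are 76, below the 80 limit. Under paragraphs (d)–(e): (d) would limit (a) — discharge temperature exceeds 35 °C — but (e) sets (d) aside: (e) operates — a current Category 5 Declaration is held. (a) remains available.
Exception (b) fails — average daily discharge volume is 1070 litres, not under 860 litres.
Exception (c) fails — no General Permit is held.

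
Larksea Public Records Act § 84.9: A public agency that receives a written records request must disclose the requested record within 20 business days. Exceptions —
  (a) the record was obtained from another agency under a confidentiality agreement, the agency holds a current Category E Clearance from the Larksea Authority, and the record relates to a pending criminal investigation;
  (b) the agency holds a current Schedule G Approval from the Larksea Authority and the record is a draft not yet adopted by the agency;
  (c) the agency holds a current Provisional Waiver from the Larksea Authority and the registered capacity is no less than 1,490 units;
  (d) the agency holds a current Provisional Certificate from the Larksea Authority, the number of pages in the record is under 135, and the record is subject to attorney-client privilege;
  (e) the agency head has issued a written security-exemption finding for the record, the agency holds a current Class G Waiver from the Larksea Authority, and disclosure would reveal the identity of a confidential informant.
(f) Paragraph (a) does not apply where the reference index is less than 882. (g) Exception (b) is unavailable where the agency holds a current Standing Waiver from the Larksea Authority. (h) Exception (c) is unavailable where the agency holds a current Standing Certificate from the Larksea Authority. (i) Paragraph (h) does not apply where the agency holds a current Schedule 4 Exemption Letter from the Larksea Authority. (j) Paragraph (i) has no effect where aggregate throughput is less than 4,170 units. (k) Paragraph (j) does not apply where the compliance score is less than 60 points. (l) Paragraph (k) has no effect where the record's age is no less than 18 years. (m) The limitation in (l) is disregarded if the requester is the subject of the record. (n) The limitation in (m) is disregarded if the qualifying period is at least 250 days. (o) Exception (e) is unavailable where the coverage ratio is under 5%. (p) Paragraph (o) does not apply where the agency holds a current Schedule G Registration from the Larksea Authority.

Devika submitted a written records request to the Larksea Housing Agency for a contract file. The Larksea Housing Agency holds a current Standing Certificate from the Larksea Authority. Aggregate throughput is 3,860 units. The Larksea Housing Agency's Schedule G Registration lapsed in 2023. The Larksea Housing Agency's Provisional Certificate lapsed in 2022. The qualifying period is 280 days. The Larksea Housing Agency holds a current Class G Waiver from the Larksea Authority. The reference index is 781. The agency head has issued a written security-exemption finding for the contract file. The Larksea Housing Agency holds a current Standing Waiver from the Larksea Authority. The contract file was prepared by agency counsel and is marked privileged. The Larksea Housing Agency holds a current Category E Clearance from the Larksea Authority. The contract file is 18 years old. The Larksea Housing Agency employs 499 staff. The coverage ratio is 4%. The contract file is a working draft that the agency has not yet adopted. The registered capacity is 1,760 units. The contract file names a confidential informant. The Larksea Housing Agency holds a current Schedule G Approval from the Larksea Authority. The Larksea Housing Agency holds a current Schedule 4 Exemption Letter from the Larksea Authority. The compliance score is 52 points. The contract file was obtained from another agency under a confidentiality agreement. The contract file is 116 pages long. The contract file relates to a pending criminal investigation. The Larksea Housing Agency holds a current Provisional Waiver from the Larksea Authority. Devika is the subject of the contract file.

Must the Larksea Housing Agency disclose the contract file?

Exception (a) is satisfied on its face — the contract file was obtained under a confidentiality agreement; a current Category E Clearance is held; the contract file relates to a pending investigation. But applying paragraph (f): (f) operates against (a): the reference index is 781, less than the 882 limit. Exception (a) does not apply.
Exception (b): a current Schedule G Approval is held; the contract file is an unadopted draft — every condition holds. But: (g) is engaged — a current Standing Waiver is held. So (b) is unavailable.
Exception (c)'s conditions are all satisfied: a current Provisional Waiver is held; the registered capacity is 1,760 units, meeting the 1,490 units threshold. However, paragraphs (h)–(n) must be considered: (h) is triggered — a current Standing Certificate is held. (i) is engaged (a current Schedule 4 Exemption Letter is held), but is set aside by (j): (j) is triggered — aggregate throughput is 3,860 units, less than the 4,170 units limit. (k) is triggered (the compliance score is 52 points, less than the 60 points limit), but is set aside by (l): (l) is triggered — the record's age is 18 years, meeting the 18 years threshold. (m) would limit (l) — Devika is the subject of the contract file — but (n) sets (m) aside: (n) is triggered — the qualifying period is 280 days, meeting the 250 days threshold. So (c) is unavailable.
Exception (d) fails — there is no Provisional Certificate in force.
Exception (e) is satisfied on its face — a written security-exemption finding has been issued; a current Class G Waiver is held; the contract file names a confidential informant. But applying paragraphs (o)–(p): (o) operates against (e): the coverage ratio is 4%, under the 5% limit. (p), which would lift (o), is inapplicable — the Schedule G Registration is not current. (e) is therefore removed.
No exception displaces § 84.9.

Yes — the Larksea Housing Agency must disclose the contract file.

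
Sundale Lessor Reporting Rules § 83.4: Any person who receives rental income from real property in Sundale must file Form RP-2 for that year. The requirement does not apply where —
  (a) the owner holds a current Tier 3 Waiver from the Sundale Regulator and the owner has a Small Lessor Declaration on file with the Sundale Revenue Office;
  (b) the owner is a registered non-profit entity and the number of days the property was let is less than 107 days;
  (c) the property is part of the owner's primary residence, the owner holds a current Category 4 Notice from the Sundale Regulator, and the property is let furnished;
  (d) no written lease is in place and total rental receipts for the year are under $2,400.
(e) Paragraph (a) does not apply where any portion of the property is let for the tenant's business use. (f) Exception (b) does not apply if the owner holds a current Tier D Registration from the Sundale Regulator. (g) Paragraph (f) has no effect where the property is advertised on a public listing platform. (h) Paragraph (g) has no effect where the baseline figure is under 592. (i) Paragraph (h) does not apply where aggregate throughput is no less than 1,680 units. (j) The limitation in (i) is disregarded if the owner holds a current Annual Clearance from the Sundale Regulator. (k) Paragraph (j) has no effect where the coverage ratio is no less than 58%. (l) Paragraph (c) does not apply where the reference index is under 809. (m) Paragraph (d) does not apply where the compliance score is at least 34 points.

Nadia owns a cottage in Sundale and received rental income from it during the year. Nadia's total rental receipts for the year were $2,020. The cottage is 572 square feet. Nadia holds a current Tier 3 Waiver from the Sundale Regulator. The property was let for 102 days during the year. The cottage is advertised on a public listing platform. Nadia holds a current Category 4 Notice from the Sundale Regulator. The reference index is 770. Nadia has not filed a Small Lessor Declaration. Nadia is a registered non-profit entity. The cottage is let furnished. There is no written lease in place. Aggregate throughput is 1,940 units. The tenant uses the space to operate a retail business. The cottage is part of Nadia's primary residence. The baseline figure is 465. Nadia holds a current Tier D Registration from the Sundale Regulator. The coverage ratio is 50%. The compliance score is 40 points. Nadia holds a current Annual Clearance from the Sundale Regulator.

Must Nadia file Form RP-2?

Exception (a) requires that the owner has a Small Lessor Declaration on file with the Sundale Revenue Office; but no Small Lessor Declaration is on file, so (a) is unavailable.
All of (b)'s requirements are met (Nadia is a registered non-profit; the number of days the property was let is 102 days, less than the 107 days limit). However, paragraphs (f)–(k) must be considered: (f) is triggered — a current Tier D Registration is held. (g) is engaged (the property is publicly advertised), but is overridden by (h): (h) operates against (g): the baseline figure is 465, under the 592 limit. (i) would limit (h) — aggregate throughput is 1,940 units, meeting the 1,680 units threshold — but (j) sets (i) aside: (j) applies — a current Annual Clearance is held. (k), which would lift (j), does not operate here — the coverage ratio is 50%, short of 58%. (b) is therefore removed.
Exception (c) is satisfied on its face — the cottage is part of the primary residence; a current Category 4 Notice is held; the property is let furnished. But applying paragraph (l): (l) operates — the reference index is 770, under the 809 limit. Exception (c) does not apply.
Exception (d)'s conditions are all satisfied: there is no written lease; total rental receipts for the year are $2,020, under the $2,400 limit. But applying paragraph (m): (m) operates against (d): the compliance score is 40 points, meeting the 34 points threshold. (d) is therefore removed.
None of the exceptions is available; § 83.4 applies in full.

Yes — Nadia must file Form RP-2.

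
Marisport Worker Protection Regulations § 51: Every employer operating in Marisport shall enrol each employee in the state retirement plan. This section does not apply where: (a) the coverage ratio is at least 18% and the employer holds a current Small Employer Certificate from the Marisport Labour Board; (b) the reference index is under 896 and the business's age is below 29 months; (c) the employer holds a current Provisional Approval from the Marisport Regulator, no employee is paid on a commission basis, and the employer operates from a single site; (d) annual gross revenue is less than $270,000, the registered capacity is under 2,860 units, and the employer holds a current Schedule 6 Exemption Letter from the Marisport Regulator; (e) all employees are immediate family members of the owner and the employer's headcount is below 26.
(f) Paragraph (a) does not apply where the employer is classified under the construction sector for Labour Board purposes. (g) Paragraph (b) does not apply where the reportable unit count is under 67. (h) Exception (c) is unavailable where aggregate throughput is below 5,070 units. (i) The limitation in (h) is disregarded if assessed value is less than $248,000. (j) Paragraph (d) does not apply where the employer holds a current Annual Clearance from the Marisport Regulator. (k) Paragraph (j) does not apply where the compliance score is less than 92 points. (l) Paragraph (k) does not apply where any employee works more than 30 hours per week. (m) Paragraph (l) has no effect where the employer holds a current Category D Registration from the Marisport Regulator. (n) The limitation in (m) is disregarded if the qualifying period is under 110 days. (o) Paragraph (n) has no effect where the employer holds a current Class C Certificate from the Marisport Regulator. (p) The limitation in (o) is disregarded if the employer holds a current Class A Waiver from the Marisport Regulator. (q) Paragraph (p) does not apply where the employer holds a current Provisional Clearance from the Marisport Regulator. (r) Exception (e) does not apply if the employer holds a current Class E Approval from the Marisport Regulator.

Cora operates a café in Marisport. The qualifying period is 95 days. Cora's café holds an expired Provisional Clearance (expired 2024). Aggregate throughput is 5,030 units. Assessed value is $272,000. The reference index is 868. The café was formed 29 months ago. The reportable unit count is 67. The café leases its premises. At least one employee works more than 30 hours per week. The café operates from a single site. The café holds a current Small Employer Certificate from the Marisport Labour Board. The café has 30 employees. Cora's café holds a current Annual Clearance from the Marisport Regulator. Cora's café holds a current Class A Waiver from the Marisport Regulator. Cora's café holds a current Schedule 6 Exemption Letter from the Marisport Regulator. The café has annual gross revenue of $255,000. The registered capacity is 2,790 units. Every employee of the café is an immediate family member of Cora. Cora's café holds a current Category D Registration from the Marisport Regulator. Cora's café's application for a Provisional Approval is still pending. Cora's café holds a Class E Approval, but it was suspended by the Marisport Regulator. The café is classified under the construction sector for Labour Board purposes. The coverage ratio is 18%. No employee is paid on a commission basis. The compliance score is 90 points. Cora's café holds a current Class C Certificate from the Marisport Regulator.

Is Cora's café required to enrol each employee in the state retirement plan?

Yes — Cora's café must enrol each employee in the state retirement plan.

Exception (a) is satisfied on its face — the coverage ratio is 18%, meeting the 18% threshold; a current Small Employer Certificate is held. But applying paragraph (f): (f) applies — the café is classified under the construction sector. (a) is therefore removed.
Exception (b) does not apply: the business's age is 29 months, not below 29 months.
Exception (c) does not apply: no current Provisional Approval is held.
All of (d)'s requirements are met (annual gross revenue is $255,000, less than the $270,000 limit; the registered capacity is 2,790 units, under the 2,860 units limit; a current Schedule 6 Exemption Letter is held). However, paragraphs (j)–(q) must be considered: (j) operates against (d): a current Annual Clearance is held. (k) would limit (j) — the compliance score is 90 points, less than the 92 points limit — but (l) sets (k) aside: (l) is triggered — at least one employee exceeds 30 hours/week. (m) would limit (l) — a current Category D Registration is held — but (n) sets (m) aside: (n) operates against (m): the qualifying period is 95 days, under the 110 days limit. (o) operates (a current Class C Certificate is held), but is overridden by (p): (p) operates against (o): a current Class A Waiver is held. (q), which would lift (p), is not engaged — the Provisional Clearance is not current. So (d) is unavailable.
Exception (e) requires that the employer's headcount is below 26; but the employer's headcount is 30, not below 26, so (e) is unavailable.
None of the exceptions is available; § 51 applies in full.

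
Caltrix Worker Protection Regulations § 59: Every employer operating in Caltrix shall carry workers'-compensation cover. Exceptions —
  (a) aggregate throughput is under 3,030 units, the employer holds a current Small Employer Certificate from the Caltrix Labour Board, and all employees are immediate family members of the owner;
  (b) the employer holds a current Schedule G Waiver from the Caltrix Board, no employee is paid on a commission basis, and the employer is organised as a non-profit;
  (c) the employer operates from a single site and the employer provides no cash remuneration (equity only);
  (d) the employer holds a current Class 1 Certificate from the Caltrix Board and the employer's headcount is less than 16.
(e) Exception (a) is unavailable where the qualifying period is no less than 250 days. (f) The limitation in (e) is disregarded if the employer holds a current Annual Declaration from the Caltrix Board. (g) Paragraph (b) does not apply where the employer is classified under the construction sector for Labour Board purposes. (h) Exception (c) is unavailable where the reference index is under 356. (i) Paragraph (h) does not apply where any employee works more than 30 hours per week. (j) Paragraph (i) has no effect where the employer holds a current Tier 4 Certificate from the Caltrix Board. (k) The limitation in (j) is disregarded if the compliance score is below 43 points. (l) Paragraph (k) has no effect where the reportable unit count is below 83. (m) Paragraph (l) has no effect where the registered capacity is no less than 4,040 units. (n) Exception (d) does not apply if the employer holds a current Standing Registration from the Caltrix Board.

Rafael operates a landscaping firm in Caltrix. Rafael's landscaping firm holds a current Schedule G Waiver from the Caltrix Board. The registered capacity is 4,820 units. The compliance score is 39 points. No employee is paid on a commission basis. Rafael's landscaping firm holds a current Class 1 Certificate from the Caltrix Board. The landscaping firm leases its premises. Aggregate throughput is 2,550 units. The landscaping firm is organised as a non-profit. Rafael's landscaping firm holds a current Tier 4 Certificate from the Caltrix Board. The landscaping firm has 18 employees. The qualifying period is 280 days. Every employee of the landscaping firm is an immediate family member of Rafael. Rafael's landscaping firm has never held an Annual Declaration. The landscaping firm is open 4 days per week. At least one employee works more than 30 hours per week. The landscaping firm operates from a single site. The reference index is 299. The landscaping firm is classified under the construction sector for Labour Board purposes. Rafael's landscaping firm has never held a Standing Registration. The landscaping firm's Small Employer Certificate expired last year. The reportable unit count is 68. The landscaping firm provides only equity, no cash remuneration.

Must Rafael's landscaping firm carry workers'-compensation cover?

No — exception (c) applies; Rafael's landscaping firm is not required to carry workers'-compensation cover.

Exception (a) fails — the Small Employer Certificate has expired.
All of (b)'s requirements are met (a current Schedule G Waiver is held; no employee is paid on commission; the employer is a non-profit). However, paragraph (g) must be considered: (g) operates against (b): the landscaping firm is classified under the construction sector. Exception (b) does not apply.
Exception (c) is satisfied on its face — the employer operates from a single site; remuneration is equity-only. As to paragraphs (h)–(m): (h) is triggered (the reference index is 299, under the 356 limit), but is overridden by (i): (i) operates against (h): at least one employee exceeds 30 hours/week. (j) applies (a current Tier 4 Certificate is held), but is displaced by (k): (k) is triggered — the compliance score is 39 points, below the 43 points limit. (l) would limit (k) — the reportable unit count is 68, below the 83 limit — but (m) sets (l) aside: (m) operates against (l): the registered capacity is 4,820 units, meeting the 4,040 units threshold. So (c) applies.
Exception (d) requires that the employer's headcount is less than 16; but the employer's headcount is 18, not less than 16, so (d) is unavailable.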